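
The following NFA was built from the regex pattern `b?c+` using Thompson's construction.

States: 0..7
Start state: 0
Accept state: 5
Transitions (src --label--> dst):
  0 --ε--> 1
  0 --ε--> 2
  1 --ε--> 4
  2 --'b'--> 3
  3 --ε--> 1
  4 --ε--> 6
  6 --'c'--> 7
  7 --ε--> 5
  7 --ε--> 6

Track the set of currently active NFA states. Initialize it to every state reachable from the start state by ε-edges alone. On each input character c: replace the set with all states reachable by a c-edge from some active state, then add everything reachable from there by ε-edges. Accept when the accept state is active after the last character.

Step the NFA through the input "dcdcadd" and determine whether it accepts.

S₀ = ε-closure({0}) = {0,1,2,4,6}
'd' @ 1: {}  — dead — no transitions
rest 'cdcadd' ignored (set empty)
end set {} — state 5 not in

Answer: REJECT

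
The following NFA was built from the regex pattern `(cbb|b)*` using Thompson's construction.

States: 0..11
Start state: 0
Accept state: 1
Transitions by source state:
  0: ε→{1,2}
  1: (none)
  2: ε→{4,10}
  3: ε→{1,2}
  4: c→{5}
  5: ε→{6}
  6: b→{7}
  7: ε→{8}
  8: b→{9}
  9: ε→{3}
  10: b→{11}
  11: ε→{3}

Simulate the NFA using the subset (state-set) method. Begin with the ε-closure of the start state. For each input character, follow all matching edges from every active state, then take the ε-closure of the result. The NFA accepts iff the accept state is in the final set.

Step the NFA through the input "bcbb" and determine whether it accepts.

start: ε-closure({0}) = {0,1,2,4,10}
'b' @ 1: {1,2,3,4,10,11}  (accept∈set)
'c' @ 2: {5,6}
'b' @ 3: {7,8}
'b' @ 4: {1,2,3,4,9,10}  (accept∈set)
end set {1,2,3,4,9,10} — state 1 in

Answer: ACCEPT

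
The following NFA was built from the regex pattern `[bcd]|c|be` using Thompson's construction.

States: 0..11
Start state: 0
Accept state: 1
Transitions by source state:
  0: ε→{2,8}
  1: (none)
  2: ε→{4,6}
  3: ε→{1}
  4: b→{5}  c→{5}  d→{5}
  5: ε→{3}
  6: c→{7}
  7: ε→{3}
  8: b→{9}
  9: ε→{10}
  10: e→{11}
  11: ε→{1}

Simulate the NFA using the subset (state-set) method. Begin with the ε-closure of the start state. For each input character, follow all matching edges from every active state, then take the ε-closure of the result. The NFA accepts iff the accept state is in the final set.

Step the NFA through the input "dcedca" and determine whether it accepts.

start: ε-closure({0}) = {0,2,4,6,8}
'd' @ 1: {1,3,5}  [accepting]
'c' @ 2: {}  — state set empty
rest 'edca' ignored (set empty)
after full input: {}  (accept=1 not in)

Answer: REJECT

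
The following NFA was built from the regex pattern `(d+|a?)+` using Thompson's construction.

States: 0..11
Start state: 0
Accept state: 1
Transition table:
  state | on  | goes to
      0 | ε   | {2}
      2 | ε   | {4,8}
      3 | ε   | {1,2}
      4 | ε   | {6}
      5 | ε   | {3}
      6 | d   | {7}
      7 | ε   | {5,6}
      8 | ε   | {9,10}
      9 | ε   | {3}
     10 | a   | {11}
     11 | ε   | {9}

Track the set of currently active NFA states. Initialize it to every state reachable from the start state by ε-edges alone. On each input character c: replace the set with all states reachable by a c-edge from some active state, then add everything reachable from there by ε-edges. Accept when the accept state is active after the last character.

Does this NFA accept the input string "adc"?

Answer: REJECT

Steps:
initial (ε-close {0}): {0,1,2,3,4,6,8,9,10}
'a' @ 1: {1,2,3,4,6,8,9,10,11}  ✓accept
'd' @ 2: {1,2,3,4,5,6,7,8,9,10}  ✓accept
'c' @ 3: {}  — dead — no transitions
after full input: {}  (accept=1 not in)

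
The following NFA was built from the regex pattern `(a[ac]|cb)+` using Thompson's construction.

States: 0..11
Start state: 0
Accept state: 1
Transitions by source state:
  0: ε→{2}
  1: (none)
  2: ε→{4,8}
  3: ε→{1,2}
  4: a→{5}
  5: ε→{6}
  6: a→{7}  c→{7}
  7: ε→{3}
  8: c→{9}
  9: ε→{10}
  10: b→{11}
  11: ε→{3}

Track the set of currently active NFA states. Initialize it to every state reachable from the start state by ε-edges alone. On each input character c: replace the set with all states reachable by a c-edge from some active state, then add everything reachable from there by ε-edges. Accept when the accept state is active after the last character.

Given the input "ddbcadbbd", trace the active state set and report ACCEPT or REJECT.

S₀ = ε-closure({0}) = {0,2,4,8}
'd' @ 1: {}  — dead — no transitions
rest 'dbcadbbd' ignored (set empty)
after full input: {}  (accept=1 not in)

Answer: REJECT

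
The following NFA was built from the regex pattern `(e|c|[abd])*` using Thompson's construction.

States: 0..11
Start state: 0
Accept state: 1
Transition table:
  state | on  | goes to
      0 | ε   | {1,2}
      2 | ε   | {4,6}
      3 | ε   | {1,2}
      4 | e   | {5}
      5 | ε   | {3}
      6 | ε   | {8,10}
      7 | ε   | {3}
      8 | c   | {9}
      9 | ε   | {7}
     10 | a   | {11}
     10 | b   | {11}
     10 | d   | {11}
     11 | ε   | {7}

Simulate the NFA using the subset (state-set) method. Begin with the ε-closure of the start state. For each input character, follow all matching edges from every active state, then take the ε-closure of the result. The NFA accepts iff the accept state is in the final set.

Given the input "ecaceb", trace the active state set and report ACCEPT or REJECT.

Answer: ACCEPT

Derivation:
initial (ε-close {0}): {0,1,2,4,6,8,10}
'e' @ 1: {1,2,3,4,5,6,8,10}  [accepting]
'c' @ 2: {1,2,3,4,6,7,8,9,10}  [accepting]
'a' @ 3: {1,2,3,4,6,7,8,10,11}  [accepting]
'c' @ 4: {1,2,3,4,6,7,8,9,10}  [accepting]
'e' @ 5: {1,2,3,4,5,6,8,10}  [accepting]
'b' @ 6: {1,2,3,4,6,7,8,10,11}  [accepting]
final: {1,2,3,4,6,7,8,10,11}; accept 1 in set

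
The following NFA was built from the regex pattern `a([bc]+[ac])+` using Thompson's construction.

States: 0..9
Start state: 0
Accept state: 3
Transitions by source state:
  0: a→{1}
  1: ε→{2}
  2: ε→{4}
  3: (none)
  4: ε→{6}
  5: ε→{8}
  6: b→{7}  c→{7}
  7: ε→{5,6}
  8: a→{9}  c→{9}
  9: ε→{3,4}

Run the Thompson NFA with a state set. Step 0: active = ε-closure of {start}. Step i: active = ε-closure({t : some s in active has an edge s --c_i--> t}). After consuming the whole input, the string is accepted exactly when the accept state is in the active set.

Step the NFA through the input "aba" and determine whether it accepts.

Answer: ACCEPT

Trace:
start: ε-closure({0}) = {0}
'a' @ 1: {1,2,4,6}
'b' @ 2: {5,6,7,8}
'a' @ 3: {3,4,6,9}  [accepting]
after full input: {3,4,6,9}  (accept=3 in)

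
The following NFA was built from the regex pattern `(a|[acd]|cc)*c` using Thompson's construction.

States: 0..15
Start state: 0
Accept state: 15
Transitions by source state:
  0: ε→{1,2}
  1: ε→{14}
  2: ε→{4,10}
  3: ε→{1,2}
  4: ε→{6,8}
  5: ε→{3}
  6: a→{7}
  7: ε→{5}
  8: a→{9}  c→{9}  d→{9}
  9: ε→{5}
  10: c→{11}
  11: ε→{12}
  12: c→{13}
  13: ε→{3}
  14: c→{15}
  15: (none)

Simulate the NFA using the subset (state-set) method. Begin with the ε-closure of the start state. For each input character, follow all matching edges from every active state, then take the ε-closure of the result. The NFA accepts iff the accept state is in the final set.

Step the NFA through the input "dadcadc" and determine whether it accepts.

Answer: ACCEPT

Derivation:
start: ε-closure({0}) = {0,1,2,4,6,8,10,14}
'd' @ 1: {1,2,3,4,5,6,8,9,10,14}
'a' @ 2: {1,2,3,4,5,6,7,8,9,10,14}
'd' @ 3: {1,2,3,4,5,6,8,9,10,14}
'c' @ 4: {1,2,3,4,5,6,8,9,10,11,12,14,15}  [accepting]
'a' @ 5: {1,2,3,4,5,6,7,8,9,10,14}
'd' @ 6: {1,2,3,4,5,6,8,9,10,14}
'c' @ 7: {1,2,3,4,5,6,8,9,10,11,12,14,15}  [accepting]
after full input: {1,2,3,4,5,6,8,9,10,11,12,14,15}  (accept=15 in)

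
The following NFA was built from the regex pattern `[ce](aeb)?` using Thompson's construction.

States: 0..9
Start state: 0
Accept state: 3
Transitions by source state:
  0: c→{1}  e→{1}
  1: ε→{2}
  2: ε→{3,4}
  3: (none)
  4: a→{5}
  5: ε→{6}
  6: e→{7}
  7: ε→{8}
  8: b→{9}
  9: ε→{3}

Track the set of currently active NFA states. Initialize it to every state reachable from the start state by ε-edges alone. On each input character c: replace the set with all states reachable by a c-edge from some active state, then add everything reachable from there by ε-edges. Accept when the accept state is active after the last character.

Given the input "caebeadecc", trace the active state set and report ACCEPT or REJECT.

Answer: REJECT

Derivation:
S₀ = ε-closure({0}) = {0}
'c' @ 1: {1,2,3,4}  [accepting]
'a' @ 2: {5,6}
'e' @ 3: {7,8}
'b' @ 4: {3,9}  [accepting]
'e' @ 5: {}  — no active states
rest 'adecc' ignored (set empty)
after full input: {}  (accept=3 not in)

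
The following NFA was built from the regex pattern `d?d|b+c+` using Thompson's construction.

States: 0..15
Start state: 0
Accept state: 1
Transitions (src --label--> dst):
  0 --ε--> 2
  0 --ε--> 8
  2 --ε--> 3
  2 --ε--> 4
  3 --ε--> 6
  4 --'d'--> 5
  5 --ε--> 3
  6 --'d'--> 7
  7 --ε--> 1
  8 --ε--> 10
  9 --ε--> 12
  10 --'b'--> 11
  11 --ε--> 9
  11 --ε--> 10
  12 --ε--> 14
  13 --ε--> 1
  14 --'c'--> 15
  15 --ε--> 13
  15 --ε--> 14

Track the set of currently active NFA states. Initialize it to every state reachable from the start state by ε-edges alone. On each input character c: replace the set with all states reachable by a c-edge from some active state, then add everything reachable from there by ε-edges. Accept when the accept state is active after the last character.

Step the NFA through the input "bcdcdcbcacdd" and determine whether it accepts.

Answer: REJECT

Steps:
S₀ = ε-closure({0}) = {0,2,3,4,6,8,10}
'b' @ 1: {9,10,11,12,14}
'c' @ 2: {1,13,14,15}  ✓accept
'd' @ 3: {}  — state set empty
rest 'cdcbcacdd' ignored (set empty)
final: {}; accept 1 not in set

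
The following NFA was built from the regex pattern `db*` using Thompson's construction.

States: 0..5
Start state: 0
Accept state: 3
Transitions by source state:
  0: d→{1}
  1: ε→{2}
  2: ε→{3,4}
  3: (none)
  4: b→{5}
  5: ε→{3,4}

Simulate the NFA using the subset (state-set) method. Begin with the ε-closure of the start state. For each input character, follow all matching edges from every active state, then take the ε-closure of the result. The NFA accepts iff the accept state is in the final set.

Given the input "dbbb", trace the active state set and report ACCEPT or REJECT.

initial (ε-close {0}): {0}
'd' @ 1: {1,2,3,4}  ✓accept
'b' @ 2: {3,4,5}  ✓accept
'b' @ 3: {3,4,5}  ✓accept
'b' @ 4: {3,4,5}  ✓accept
final: {3,4,5}; accept 3 in set

Answer: ACCEPT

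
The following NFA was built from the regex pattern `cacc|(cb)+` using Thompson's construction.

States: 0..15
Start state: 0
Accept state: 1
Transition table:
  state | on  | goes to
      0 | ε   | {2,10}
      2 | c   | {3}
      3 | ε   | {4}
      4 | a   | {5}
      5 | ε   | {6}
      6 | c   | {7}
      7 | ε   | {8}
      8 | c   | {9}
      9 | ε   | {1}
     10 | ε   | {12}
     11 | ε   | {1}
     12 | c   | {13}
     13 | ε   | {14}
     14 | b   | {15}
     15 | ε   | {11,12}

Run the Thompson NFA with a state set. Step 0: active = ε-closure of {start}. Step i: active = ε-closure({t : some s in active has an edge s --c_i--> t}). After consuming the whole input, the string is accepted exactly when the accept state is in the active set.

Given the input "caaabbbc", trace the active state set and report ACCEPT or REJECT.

start: ε-closure({0}) = {0,2,10,12}
'c' @ 1: {3,4,13,14}
'a' @ 2: {5,6}
'a' @ 3: {}  — dead — no transitions
rest 'abbbc' ignored (set empty)
end set {} — state 1 not in

Answer: REJECT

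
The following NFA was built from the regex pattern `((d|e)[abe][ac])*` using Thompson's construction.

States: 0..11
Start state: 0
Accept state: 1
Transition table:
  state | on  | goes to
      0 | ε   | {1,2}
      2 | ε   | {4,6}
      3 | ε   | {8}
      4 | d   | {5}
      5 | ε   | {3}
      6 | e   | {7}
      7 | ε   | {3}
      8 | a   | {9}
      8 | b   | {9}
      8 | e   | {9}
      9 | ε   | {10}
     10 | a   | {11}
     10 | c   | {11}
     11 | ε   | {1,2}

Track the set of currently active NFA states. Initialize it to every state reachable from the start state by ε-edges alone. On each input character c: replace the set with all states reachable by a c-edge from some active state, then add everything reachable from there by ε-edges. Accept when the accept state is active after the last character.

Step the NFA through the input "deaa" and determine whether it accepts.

Answer: REJECT

Derivation:
start: ε-closure({0}) = {0,1,2,4,6}
'd' @ 1: {3,5,8}
'e' @ 2: {9,10}
'a' @ 3: {1,2,4,6,11}  [accepting]
'a' @ 4: {}  — state set empty
after full input: {}  (accept=1 not in)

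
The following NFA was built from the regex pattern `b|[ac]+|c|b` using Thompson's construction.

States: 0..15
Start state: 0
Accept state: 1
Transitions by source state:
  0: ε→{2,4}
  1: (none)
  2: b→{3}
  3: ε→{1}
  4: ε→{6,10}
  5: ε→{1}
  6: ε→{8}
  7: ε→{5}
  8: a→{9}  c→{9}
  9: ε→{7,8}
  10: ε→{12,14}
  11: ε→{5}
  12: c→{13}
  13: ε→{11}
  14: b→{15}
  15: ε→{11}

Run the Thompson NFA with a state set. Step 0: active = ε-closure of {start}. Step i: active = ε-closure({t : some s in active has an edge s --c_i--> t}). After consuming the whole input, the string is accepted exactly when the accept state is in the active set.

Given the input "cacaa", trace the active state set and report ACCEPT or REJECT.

Answer: ACCEPT

Derivation:
initial (ε-close {0}): {0,2,4,6,8,10,12,14}
'c' @ 1: {1,5,7,8,9,11,13}  ✓accept
'a' @ 2: {1,5,7,8,9}  ✓accept
'c' @ 3: {1,5,7,8,9}  ✓accept
'a' @ 4: {1,5,7,8,9}  ✓accept
'a' @ 5: {1,5,7,8,9}  ✓accept
final: {1,5,7,8,9}; accept 1 in set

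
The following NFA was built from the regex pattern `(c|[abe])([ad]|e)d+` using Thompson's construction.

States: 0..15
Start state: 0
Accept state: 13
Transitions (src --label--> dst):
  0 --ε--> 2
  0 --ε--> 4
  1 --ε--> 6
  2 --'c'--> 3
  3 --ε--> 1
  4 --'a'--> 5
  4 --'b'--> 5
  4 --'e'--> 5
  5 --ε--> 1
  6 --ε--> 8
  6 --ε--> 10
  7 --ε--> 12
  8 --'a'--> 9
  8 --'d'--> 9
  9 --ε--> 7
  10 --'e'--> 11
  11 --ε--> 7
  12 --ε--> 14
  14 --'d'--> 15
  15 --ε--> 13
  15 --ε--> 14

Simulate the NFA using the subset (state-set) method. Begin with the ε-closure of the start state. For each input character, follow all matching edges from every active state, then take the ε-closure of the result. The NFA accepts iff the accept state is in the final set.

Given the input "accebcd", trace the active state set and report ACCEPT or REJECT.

S₀ = ε-closure({0}) = {0,2,4}
'a' @ 1: {1,5,6,8,10}
'c' @ 2: {}  — state set empty
rest 'cebcd' ignored (set empty)
final: {}; accept 13 not in set

Answer: REJECT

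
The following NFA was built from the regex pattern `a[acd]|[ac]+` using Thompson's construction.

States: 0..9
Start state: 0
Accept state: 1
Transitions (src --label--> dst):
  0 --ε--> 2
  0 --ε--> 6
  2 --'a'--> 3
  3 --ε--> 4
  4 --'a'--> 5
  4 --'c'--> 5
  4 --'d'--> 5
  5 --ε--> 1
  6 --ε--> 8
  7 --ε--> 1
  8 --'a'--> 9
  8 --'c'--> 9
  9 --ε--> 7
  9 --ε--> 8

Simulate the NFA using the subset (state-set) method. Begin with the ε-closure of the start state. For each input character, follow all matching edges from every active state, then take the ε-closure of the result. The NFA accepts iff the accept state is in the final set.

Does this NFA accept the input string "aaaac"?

initial (ε-close {0}): {0,2,6,8}
'a' @ 1: {1,3,4,7,8,9}  [accepting]
'a' @ 2: {1,5,7,8,9}  [accepting]
'a' @ 3: {1,7,8,9}  [accepting]
'a' @ 4: {1,7,8,9}  [accepting]
'c' @ 5: {1,7,8,9}  [accepting]
after full input: {1,7,8,9}  (accept=1 in)

Answer: ACCEPT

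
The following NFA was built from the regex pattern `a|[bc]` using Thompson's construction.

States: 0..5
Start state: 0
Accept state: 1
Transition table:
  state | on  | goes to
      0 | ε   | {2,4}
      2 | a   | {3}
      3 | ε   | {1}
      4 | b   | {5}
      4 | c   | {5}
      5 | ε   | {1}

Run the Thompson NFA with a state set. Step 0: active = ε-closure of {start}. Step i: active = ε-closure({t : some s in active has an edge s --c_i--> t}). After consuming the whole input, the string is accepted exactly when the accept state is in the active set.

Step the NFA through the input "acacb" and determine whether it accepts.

start: ε-closure({0}) = {0,2,4}
'a' @ 1: {1,3}  [accepting]
'c' @ 2: {}  — no active states
rest 'acb' ignored (set empty)
end set {} — state 1 not in

Answer: REJECT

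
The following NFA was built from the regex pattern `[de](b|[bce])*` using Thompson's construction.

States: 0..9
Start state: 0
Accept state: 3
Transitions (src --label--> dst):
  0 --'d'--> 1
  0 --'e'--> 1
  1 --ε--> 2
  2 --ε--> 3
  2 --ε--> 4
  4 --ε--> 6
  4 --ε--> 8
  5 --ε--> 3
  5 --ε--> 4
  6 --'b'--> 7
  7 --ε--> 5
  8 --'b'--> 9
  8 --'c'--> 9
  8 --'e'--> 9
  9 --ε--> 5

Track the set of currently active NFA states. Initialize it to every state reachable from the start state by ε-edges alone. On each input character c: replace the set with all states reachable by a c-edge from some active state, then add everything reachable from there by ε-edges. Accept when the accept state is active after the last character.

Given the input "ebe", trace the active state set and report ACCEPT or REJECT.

Answer: ACCEPT

Steps:
S₀ = ε-closure({0}) = {0}
'e' @ 1: {1,2,3,4,6,8}  (accept∈set)
'b' @ 2: {3,4,5,6,7,8,9}  (accept∈set)
'e' @ 3: {3,4,5,6,8,9}  (accept∈set)
end set {3,4,5,6,8,9} — state 3 in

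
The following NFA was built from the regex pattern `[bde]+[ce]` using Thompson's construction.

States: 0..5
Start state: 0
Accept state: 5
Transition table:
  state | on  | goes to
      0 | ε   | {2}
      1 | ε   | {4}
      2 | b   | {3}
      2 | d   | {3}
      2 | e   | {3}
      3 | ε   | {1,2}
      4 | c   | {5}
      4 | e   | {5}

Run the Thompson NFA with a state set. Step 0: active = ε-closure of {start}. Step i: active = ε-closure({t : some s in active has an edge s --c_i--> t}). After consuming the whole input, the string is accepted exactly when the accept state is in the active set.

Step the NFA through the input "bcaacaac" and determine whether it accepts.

Answer: REJECT

Steps:
initial (ε-close {0}): {0,2}
'b' @ 1: {1,2,3,4}
'c' @ 2: {5}  [accepting]
'a' @ 3: {}  — no active states
rest 'acaac' ignored (set empty)
final: {}; accept 5 not in set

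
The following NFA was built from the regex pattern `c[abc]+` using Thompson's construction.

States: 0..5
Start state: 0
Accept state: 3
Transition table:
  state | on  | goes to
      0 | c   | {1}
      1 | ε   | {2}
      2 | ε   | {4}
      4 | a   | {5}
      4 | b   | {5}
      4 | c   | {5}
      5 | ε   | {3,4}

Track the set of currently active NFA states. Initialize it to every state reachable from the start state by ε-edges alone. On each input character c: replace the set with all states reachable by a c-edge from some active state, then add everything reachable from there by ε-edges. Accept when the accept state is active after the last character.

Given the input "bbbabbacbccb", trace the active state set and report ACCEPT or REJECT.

start: ε-closure({0}) = {0}
'b' @ 1: {}  — state set empty
rest 'bbabbacbccb' ignored (set empty)
after full input: {}  (accept=3 not in)

Answer: REJECT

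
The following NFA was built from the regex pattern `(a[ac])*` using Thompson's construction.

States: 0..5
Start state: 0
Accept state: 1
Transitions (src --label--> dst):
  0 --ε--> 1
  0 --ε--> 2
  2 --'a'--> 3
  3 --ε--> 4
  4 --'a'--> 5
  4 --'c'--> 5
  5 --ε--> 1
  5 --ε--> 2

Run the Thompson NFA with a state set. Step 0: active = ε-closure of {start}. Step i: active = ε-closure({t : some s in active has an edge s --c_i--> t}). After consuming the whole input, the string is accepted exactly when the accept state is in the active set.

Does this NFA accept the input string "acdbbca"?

Answer: REJECT

Trace:
start: ε-closure({0}) = {0,1,2}
'a' @ 1: {3,4}
'c' @ 2: {1,2,5}  ✓accept
'd' @ 3: {}  — no active states
rest 'bbca' ignored (set empty)
after full input: {}  (accept=1 not in)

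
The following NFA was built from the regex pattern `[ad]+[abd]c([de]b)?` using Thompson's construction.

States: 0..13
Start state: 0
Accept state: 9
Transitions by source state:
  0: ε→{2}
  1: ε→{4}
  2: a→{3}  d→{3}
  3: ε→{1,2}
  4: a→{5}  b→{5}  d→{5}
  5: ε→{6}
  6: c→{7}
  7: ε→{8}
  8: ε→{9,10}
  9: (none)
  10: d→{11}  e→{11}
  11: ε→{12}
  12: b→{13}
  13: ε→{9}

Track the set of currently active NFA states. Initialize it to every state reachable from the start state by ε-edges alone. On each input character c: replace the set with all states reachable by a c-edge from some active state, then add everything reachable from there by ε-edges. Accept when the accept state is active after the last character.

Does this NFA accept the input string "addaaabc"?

S₀ = ε-closure({0}) = {0,2}
'a' @ 1: {1,2,3,4}
'd' @ 2: {1,2,3,4,5,6}
'd' @ 3: {1,2,3,4,5,6}
'a' @ 4: {1,2,3,4,5,6}
'a' @ 5: {1,2,3,4,5,6}
'a' @ 6: {1,2,3,4,5,6}
'b' @ 7: {5,6}
'c' @ 8: {7,8,9,10}  ✓accept
final: {7,8,9,10}; accept 9 in set

Answer: ACCEPT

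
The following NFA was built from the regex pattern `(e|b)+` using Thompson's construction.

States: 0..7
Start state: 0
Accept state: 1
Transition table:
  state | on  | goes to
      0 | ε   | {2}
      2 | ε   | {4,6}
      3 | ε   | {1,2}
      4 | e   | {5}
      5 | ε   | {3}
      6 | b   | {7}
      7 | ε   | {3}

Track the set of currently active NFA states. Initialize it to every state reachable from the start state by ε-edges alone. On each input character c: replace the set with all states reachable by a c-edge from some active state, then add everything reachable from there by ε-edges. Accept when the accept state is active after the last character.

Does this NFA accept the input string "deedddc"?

S₀ = ε-closure({0}) = {0,2,4,6}
'd' @ 1: {}  — state set empty
rest 'eedddc' ignored (set empty)
final: {}; accept 1 not in set

Answer: REJECT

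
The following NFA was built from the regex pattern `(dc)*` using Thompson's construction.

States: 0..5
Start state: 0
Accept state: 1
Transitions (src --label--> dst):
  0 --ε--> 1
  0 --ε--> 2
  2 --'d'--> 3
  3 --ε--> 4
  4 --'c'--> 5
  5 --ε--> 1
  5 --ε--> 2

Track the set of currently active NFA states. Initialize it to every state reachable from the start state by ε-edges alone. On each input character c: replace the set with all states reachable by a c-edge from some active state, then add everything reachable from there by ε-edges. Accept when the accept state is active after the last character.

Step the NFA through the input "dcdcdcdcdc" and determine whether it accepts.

Answer: ACCEPT

Steps:
initial (ε-close {0}): {0,1,2}
'd' @ 1: {3,4}
'c' @ 2: {1,2,5}  (accept∈set)
'd' @ 3: {3,4}
'c' @ 4: {1,2,5}  (accept∈set)
'd' @ 5: {3,4}
'c' @ 6: {1,2,5}  (accept∈set)
'd' @ 7: {3,4}
'c' @ 8: {1,2,5}  (accept∈set)
'd' @ 9: {3,4}
'c' @ 10: {1,2,5}  (accept∈set)
end set {1,2,5} — state 1 in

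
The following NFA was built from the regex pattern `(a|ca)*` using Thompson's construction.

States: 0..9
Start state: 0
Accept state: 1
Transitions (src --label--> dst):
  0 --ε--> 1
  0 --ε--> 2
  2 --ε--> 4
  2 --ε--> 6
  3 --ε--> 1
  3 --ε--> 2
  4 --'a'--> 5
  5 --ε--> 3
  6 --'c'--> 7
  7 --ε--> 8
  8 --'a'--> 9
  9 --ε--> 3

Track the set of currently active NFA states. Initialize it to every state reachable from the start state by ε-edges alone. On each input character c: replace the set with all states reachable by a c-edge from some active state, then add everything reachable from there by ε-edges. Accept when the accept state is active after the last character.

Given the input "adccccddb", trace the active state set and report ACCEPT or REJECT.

Answer: REJECT

Steps:
start: ε-closure({0}) = {0,1,2,4,6}
'a' @ 1: {1,2,3,4,5,6}  ✓accept
'd' @ 2: {}  — dead — no transitions
rest 'ccccddb' ignored (set empty)
after full input: {}  (accept=1 not in)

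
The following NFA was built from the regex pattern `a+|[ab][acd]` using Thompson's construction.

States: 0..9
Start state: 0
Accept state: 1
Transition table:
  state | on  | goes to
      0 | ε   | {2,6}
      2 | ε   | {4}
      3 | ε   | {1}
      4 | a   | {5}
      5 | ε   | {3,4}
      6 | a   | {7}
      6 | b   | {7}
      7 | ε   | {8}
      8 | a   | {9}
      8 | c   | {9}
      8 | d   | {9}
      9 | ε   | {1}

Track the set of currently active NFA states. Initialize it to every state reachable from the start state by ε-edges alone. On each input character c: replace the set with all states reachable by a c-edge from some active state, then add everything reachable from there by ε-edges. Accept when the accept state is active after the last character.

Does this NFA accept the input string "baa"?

S₀ = ε-closure({0}) = {0,2,4,6}
'b' @ 1: {7,8}
'a' @ 2: {1,9}  (accept∈set)
'a' @ 3: {}  — state set empty
end set {} — state 1 not in

Answer: REJECT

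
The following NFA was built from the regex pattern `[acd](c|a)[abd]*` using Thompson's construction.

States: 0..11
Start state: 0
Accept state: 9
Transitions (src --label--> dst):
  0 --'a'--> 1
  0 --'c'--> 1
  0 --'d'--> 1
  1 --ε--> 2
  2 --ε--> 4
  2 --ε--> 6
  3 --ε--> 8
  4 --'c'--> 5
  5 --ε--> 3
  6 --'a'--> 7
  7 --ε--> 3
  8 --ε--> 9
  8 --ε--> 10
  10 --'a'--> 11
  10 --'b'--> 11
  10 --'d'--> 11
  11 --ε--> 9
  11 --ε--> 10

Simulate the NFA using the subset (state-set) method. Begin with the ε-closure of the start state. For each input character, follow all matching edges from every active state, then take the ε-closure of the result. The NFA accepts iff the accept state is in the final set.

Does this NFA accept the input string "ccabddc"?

Answer: REJECT

Derivation:
start: ε-closure({0}) = {0}
'c' @ 1: {1,2,4,6}
'c' @ 2: {3,5,8,9,10}  (accept∈set)
'a' @ 3: {9,10,11}  (accept∈set)
'b' @ 4: {9,10,11}  (accept∈set)
'd' @ 5: {9,10,11}  (accept∈set)
'd' @ 6: {9,10,11}  (accept∈set)
'c' @ 7: {}  — state set empty
final: {}; accept 9 not in set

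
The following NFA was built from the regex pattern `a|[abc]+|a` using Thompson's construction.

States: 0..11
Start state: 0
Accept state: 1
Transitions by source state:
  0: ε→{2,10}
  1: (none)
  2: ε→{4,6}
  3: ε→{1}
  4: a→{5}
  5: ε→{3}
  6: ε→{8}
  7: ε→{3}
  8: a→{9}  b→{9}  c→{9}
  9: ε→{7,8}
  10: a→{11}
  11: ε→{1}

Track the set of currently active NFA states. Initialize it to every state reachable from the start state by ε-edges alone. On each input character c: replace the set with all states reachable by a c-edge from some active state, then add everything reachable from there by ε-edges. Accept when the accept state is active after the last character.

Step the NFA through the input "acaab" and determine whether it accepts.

S₀ = ε-closure({0}) = {0,2,4,6,8,10}
'a' @ 1: {1,3,5,7,8,9,11}  (accept∈set)
'c' @ 2: {1,3,7,8,9}  (accept∈set)
'a' @ 3: {1,3,7,8,9}  (accept∈set)
'a' @ 4: {1,3,7,8,9}  (accept∈set)
'b' @ 5: {1,3,7,8,9}  (accept∈set)
end set {1,3,7,8,9} — state 1 in

Answer: ACCEPT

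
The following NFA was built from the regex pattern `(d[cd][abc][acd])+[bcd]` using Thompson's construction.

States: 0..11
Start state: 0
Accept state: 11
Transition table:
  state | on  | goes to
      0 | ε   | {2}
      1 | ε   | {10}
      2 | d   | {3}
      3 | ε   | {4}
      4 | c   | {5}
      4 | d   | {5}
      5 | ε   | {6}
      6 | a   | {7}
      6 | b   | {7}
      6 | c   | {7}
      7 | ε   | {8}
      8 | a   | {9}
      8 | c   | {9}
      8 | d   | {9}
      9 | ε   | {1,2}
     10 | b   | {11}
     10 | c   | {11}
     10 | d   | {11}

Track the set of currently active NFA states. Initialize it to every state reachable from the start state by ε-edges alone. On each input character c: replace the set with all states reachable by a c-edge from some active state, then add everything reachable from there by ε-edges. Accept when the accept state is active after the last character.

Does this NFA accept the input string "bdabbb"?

start: ε-closure({0}) = {0,2}
'b' @ 1: {}  — state set empty
rest 'dabbb' ignored (set empty)
after full input: {}  (accept=11 not in)

Answer: REJECT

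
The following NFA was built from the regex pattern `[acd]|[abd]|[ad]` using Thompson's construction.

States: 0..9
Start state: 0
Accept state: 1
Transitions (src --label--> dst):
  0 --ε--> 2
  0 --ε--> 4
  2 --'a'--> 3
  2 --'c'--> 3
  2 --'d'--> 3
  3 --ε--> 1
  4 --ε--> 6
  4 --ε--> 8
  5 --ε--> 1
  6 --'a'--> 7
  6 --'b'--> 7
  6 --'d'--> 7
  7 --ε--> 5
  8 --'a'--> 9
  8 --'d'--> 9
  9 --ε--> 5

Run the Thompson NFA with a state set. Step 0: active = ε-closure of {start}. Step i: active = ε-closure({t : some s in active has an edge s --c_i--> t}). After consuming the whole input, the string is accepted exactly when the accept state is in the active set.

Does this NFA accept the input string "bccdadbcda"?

Answer: REJECT

Trace:
start: ε-closure({0}) = {0,2,4,6,8}
'b' @ 1: {1,5,7}  (accept∈set)
'c' @ 2: {}  — dead — no transitions
rest 'cdadbcda' ignored (set empty)
after full input: {}  (accept=1 not in)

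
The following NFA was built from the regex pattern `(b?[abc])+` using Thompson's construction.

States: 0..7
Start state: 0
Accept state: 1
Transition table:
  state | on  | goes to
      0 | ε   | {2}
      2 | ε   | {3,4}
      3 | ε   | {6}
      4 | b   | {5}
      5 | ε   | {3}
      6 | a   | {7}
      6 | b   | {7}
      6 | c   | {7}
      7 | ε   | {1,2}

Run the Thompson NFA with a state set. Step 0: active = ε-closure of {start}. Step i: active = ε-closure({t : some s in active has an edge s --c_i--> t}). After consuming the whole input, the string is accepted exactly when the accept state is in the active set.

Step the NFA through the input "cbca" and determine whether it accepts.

Answer: ACCEPT

Derivation:
S₀ = ε-closure({0}) = {0,2,3,4,6}
'c' @ 1: {1,2,3,4,6,7}  [accepting]
'b' @ 2: {1,2,3,4,5,6,7}  [accepting]
'c' @ 3: {1,2,3,4,6,7}  [accepting]
'a' @ 4: {1,2,3,4,6,7}  [accepting]
final: {1,2,3,4,6,7}; accept 1 in set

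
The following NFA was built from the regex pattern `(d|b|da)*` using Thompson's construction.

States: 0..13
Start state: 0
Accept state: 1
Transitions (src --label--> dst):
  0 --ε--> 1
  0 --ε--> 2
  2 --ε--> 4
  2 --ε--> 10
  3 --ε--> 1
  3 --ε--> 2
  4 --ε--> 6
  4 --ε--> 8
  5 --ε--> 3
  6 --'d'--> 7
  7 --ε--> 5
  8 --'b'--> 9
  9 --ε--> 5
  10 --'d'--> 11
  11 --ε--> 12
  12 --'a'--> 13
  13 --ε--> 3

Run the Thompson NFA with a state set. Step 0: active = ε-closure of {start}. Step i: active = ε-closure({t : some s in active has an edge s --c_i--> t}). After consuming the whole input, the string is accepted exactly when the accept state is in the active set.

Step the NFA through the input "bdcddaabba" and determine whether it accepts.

Answer: REJECT

Steps:
initial (ε-close {0}): {0,1,2,4,6,8,10}
'b' @ 1: {1,2,3,4,5,6,8,9,10}  ✓accept
'd' @ 2: {1,2,3,4,5,6,7,8,10,11,12}  ✓accept
'c' @ 3: {}  — no active states
rest 'ddaabba' ignored (set empty)
end set {} — state 1 not in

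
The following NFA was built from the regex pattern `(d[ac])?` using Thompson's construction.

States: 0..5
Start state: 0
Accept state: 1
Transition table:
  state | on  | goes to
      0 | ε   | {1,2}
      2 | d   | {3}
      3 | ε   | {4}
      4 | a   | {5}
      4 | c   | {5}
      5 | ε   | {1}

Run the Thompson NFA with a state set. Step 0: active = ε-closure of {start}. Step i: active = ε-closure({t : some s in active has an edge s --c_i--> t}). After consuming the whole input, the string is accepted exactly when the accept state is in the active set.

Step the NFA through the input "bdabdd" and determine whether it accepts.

S₀ = ε-closure({0}) = {0,1,2}
'b' @ 1: {}  — dead — no transitions
rest 'dabdd' ignored (set empty)
after full input: {}  (accept=1 not in)

Answer: REJECT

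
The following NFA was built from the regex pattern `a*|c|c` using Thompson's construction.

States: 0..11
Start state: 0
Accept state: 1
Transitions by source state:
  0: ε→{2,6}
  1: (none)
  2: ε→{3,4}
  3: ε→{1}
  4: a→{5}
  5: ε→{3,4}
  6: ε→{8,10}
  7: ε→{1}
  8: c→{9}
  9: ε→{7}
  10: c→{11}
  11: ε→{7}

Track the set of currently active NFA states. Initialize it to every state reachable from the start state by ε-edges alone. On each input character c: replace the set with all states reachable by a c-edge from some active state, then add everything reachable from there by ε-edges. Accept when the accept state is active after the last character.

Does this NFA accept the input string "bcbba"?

Answer: REJECT

Trace:
S₀ = ε-closure({0}) = {0,1,2,3,4,6,8,10}
'b' @ 1: {}  — no active states
rest 'cbba' ignored (set empty)
end set {} — state 1 not in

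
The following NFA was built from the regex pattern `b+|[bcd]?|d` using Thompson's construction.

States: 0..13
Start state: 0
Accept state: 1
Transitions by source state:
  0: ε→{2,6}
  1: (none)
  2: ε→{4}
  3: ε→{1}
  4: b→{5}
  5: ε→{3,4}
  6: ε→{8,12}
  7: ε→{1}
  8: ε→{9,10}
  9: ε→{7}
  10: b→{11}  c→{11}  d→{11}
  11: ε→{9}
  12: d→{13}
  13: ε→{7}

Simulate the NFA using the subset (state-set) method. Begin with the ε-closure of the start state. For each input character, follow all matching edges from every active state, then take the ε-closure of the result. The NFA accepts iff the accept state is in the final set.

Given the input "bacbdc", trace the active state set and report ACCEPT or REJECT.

S₀ = ε-closure({0}) = {0,1,2,4,6,7,8,9,10,12}
'b' @ 1: {1,3,4,5,7,9,11}  (accept∈set)
'a' @ 2: {}  — state set empty
rest 'cbdc' ignored (set empty)
after full input: {}  (accept=1 not in)

Answer: REJECT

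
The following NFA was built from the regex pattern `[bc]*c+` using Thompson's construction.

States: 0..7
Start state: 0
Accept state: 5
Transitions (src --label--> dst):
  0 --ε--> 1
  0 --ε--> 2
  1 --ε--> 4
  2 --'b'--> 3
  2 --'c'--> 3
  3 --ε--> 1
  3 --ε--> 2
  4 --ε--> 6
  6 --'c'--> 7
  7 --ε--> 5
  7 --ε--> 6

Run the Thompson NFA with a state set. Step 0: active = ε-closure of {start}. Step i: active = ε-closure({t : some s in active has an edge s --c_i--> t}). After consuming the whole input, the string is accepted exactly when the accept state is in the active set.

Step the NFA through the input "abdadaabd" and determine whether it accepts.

initial (ε-close {0}): {0,1,2,4,6}
'a' @ 1: {}  — dead — no transitions
rest 'bdadaabd' ignored (set empty)
final: {}; accept 5 not in set

Answer: REJECT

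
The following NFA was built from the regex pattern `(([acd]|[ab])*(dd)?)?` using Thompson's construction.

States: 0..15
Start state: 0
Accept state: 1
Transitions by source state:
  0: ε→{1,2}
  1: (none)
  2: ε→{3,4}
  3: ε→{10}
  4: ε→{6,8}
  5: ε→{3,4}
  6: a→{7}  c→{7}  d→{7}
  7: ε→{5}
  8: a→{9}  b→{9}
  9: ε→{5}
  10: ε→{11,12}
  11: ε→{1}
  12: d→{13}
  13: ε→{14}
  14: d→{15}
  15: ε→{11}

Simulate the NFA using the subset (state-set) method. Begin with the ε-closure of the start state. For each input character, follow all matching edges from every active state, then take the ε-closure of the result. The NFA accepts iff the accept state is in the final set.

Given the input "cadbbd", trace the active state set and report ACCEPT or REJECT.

start: ε-closure({0}) = {0,1,2,3,4,6,8,10,11,12}
'c' @ 1: {1,3,4,5,6,7,8,10,11,12}  ✓accept
'a' @ 2: {1,3,4,5,6,7,8,9,10,11,12}  ✓accept
'd' @ 3: {1,3,4,5,6,7,8,10,11,12,13,14}  ✓accept
'b' @ 4: {1,3,4,5,6,8,9,10,11,12}  ✓accept
'b' @ 5: {1,3,4,5,6,8,9,10,11,12}  ✓accept
'd' @ 6: {1,3,4,5,6,7,8,10,11,12,13,14}  ✓accept
end set {1,3,4,5,6,7,8,10,11,12,13,14} — state 1 in

Answer: ACCEPT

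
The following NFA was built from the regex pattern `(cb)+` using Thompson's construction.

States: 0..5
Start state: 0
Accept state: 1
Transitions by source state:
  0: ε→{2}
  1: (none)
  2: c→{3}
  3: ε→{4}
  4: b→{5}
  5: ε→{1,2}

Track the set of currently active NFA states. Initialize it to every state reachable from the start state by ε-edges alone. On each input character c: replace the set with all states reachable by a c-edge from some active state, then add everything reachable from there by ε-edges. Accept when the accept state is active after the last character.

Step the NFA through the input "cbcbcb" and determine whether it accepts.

initial (ε-close {0}): {0,2}
'c' @ 1: {3,4}
'b' @ 2: {1,2,5}  ✓accept
'c' @ 3: {3,4}
'b' @ 4: {1,2,5}  ✓accept
'c' @ 5: {3,4}
'b' @ 6: {1,2,5}  ✓accept
end set {1,2,5} — state 1 in

Answer: ACCEPT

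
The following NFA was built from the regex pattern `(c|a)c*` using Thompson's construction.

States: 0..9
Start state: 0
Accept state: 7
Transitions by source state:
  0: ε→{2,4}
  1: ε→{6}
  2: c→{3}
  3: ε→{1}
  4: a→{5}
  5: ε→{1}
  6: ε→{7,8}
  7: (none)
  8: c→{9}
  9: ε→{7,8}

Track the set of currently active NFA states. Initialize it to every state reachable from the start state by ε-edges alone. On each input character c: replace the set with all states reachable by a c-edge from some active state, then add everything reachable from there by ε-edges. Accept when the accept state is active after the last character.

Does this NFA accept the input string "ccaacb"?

S₀ = ε-closure({0}) = {0,2,4}
'c' @ 1: {1,3,6,7,8}  ✓accept
'c' @ 2: {7,8,9}  ✓accept
'a' @ 3: {}  — no active states
rest 'acb' ignored (set empty)
final: {}; accept 7 not in set

Answer: REJECT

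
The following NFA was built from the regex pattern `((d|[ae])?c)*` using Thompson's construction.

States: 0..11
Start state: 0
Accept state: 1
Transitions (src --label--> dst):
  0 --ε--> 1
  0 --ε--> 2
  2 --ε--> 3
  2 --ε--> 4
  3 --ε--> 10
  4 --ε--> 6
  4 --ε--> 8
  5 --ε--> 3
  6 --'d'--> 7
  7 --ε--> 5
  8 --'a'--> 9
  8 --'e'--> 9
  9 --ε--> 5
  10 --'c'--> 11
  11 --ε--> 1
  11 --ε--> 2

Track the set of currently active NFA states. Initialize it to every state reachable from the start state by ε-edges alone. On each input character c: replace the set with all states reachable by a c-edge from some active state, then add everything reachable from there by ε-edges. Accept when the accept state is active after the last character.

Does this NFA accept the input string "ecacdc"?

Answer: ACCEPT

Steps:
initial (ε-close {0}): {0,1,2,3,4,6,8,10}
'e' @ 1: {3,5,9,10}
'c' @ 2: {1,2,3,4,6,8,10,11}  (accept∈set)
'a' @ 3: {3,5,9,10}
'c' @ 4: {1,2,3,4,6,8,10,11}  (accept∈set)
'd' @ 5: {3,5,7,10}
'c' @ 6: {1,2,3,4,6,8,10,11}  (accept∈set)
final: {1,2,3,4,6,8,10,11}; accept 1 in set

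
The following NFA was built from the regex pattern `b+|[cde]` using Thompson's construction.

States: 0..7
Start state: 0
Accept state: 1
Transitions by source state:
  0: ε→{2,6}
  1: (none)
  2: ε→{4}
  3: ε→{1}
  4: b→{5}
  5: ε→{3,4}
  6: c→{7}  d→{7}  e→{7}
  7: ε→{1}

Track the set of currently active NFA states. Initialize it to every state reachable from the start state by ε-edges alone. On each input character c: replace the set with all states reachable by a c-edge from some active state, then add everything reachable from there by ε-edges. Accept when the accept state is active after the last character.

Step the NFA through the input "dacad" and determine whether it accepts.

Answer: REJECT

Derivation:
S₀ = ε-closure({0}) = {0,2,4,6}
'd' @ 1: {1,7}  (accept∈set)
'a' @ 2: {}  — no active states
rest 'cad' ignored (set empty)
end set {} — state 1 not in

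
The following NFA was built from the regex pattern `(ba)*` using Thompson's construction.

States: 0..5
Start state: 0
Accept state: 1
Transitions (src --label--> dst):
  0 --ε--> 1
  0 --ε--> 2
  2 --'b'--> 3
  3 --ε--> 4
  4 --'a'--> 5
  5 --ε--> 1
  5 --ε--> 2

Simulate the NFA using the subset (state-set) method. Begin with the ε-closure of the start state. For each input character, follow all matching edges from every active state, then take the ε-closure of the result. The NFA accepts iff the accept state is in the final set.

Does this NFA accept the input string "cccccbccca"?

initial (ε-close {0}): {0,1,2}
'c' @ 1: {}  — no active states
rest 'ccccbccca' ignored (set empty)
after full input: {}  (accept=1 not in)

Answer: REJECT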